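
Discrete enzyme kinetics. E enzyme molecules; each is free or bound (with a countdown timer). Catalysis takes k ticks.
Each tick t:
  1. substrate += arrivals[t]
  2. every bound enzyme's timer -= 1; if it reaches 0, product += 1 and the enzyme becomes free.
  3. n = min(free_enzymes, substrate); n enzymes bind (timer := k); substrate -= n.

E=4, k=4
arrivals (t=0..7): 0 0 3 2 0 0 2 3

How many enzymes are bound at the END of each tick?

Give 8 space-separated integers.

t=0: arr=0 -> substrate=0 bound=0 product=0
t=1: arr=0 -> substrate=0 bound=0 product=0
t=2: arr=3 -> substrate=0 bound=3 product=0
t=3: arr=2 -> substrate=1 bound=4 product=0
t=4: arr=0 -> substrate=1 bound=4 product=0
t=5: arr=0 -> substrate=1 bound=4 product=0
t=6: arr=2 -> substrate=0 bound=4 product=3
t=7: arr=3 -> substrate=2 bound=4 product=4

Answer: 0 0 3 4 4 4 4 4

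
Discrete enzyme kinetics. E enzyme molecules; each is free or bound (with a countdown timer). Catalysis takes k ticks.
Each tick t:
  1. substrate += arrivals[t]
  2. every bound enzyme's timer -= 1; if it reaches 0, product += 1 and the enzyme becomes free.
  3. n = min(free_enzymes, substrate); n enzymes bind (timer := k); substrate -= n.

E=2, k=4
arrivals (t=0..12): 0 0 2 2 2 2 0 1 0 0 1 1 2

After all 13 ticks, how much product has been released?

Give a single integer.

Answer: 4

Derivation:
t=0: arr=0 -> substrate=0 bound=0 product=0
t=1: arr=0 -> substrate=0 bound=0 product=0
t=2: arr=2 -> substrate=0 bound=2 product=0
t=3: arr=2 -> substrate=2 bound=2 product=0
t=4: arr=2 -> substrate=4 bound=2 product=0
t=5: arr=2 -> substrate=6 bound=2 product=0
t=6: arr=0 -> substrate=4 bound=2 product=2
t=7: arr=1 -> substrate=5 bound=2 product=2
t=8: arr=0 -> substrate=5 bound=2 product=2
t=9: arr=0 -> substrate=5 bound=2 product=2
t=10: arr=1 -> substrate=4 bound=2 product=4
t=11: arr=1 -> substrate=5 bound=2 product=4
t=12: arr=2 -> substrate=7 bound=2 product=4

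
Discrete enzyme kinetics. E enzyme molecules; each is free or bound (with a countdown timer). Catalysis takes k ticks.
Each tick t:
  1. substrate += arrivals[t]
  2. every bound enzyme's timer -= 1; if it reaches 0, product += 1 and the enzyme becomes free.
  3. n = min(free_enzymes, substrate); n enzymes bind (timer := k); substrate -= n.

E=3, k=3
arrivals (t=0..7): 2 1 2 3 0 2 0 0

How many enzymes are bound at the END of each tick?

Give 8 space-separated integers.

Answer: 2 3 3 3 3 3 3 3

Derivation:
t=0: arr=2 -> substrate=0 bound=2 product=0
t=1: arr=1 -> substrate=0 bound=3 product=0
t=2: arr=2 -> substrate=2 bound=3 product=0
t=3: arr=3 -> substrate=3 bound=3 product=2
t=4: arr=0 -> substrate=2 bound=3 product=3
t=5: arr=2 -> substrate=4 bound=3 product=3
t=6: arr=0 -> substrate=2 bound=3 product=5
t=7: arr=0 -> substrate=1 bound=3 product=6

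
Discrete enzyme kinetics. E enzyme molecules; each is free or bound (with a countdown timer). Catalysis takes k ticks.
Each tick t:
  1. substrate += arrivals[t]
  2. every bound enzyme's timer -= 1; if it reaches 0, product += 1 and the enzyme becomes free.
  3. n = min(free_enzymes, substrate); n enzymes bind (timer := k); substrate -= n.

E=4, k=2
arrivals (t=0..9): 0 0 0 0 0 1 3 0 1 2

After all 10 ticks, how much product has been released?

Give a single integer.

Answer: 4

Derivation:
t=0: arr=0 -> substrate=0 bound=0 product=0
t=1: arr=0 -> substrate=0 bound=0 product=0
t=2: arr=0 -> substrate=0 bound=0 product=0
t=3: arr=0 -> substrate=0 bound=0 product=0
t=4: arr=0 -> substrate=0 bound=0 product=0
t=5: arr=1 -> substrate=0 bound=1 product=0
t=6: arr=3 -> substrate=0 bound=4 product=0
t=7: arr=0 -> substrate=0 bound=3 product=1
t=8: arr=1 -> substrate=0 bound=1 product=4
t=9: arr=2 -> substrate=0 bound=3 product=4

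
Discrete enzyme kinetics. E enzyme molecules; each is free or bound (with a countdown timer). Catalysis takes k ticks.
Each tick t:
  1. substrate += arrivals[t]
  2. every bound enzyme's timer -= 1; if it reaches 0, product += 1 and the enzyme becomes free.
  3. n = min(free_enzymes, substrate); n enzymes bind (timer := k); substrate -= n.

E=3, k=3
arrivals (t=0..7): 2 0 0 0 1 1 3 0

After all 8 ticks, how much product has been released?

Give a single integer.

Answer: 3

Derivation:
t=0: arr=2 -> substrate=0 bound=2 product=0
t=1: arr=0 -> substrate=0 bound=2 product=0
t=2: arr=0 -> substrate=0 bound=2 product=0
t=3: arr=0 -> substrate=0 bound=0 product=2
t=4: arr=1 -> substrate=0 bound=1 product=2
t=5: arr=1 -> substrate=0 bound=2 product=2
t=6: arr=3 -> substrate=2 bound=3 product=2
t=7: arr=0 -> substrate=1 bound=3 product=3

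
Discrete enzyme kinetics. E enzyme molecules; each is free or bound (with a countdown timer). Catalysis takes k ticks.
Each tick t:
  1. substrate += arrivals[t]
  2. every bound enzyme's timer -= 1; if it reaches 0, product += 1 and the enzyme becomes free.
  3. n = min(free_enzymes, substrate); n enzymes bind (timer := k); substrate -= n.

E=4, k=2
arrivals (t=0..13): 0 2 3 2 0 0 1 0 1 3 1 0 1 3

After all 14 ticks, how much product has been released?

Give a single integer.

Answer: 13

Derivation:
t=0: arr=0 -> substrate=0 bound=0 product=0
t=1: arr=2 -> substrate=0 bound=2 product=0
t=2: arr=3 -> substrate=1 bound=4 product=0
t=3: arr=2 -> substrate=1 bound=4 product=2
t=4: arr=0 -> substrate=0 bound=3 product=4
t=5: arr=0 -> substrate=0 bound=1 product=6
t=6: arr=1 -> substrate=0 bound=1 product=7
t=7: arr=0 -> substrate=0 bound=1 product=7
t=8: arr=1 -> substrate=0 bound=1 product=8
t=9: arr=3 -> substrate=0 bound=4 product=8
t=10: arr=1 -> substrate=0 bound=4 product=9
t=11: arr=0 -> substrate=0 bound=1 product=12
t=12: arr=1 -> substrate=0 bound=1 product=13
t=13: arr=3 -> substrate=0 bound=4 product=13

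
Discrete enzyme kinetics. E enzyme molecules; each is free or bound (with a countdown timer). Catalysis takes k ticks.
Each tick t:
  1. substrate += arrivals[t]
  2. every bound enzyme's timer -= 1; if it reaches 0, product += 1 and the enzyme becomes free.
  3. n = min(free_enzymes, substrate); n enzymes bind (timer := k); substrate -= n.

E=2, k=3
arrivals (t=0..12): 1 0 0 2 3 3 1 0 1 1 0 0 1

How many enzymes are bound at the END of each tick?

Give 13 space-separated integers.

Answer: 1 1 1 2 2 2 2 2 2 2 2 2 2

Derivation:
t=0: arr=1 -> substrate=0 bound=1 product=0
t=1: arr=0 -> substrate=0 bound=1 product=0
t=2: arr=0 -> substrate=0 bound=1 product=0
t=3: arr=2 -> substrate=0 bound=2 product=1
t=4: arr=3 -> substrate=3 bound=2 product=1
t=5: arr=3 -> substrate=6 bound=2 product=1
t=6: arr=1 -> substrate=5 bound=2 product=3
t=7: arr=0 -> substrate=5 bound=2 product=3
t=8: arr=1 -> substrate=6 bound=2 product=3
t=9: arr=1 -> substrate=5 bound=2 product=5
t=10: arr=0 -> substrate=5 bound=2 product=5
t=11: arr=0 -> substrate=5 bound=2 product=5
t=12: arr=1 -> substrate=4 bound=2 product=7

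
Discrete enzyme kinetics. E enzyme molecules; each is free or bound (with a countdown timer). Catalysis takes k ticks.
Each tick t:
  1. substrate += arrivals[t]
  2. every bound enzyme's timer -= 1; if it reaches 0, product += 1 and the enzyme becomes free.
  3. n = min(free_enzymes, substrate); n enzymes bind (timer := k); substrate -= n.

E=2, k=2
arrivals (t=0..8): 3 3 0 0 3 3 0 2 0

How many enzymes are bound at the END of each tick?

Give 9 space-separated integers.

t=0: arr=3 -> substrate=1 bound=2 product=0
t=1: arr=3 -> substrate=4 bound=2 product=0
t=2: arr=0 -> substrate=2 bound=2 product=2
t=3: arr=0 -> substrate=2 bound=2 product=2
t=4: arr=3 -> substrate=3 bound=2 product=4
t=5: arr=3 -> substrate=6 bound=2 product=4
t=6: arr=0 -> substrate=4 bound=2 product=6
t=7: arr=2 -> substrate=6 bound=2 product=6
t=8: arr=0 -> substrate=4 bound=2 product=8

Answer: 2 2 2 2 2 2 2 2 2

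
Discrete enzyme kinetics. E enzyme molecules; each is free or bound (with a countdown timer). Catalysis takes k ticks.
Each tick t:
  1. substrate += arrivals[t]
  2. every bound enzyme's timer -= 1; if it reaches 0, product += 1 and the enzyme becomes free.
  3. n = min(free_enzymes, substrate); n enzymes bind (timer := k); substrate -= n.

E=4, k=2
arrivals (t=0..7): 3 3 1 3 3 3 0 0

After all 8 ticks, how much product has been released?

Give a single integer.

Answer: 12

Derivation:
t=0: arr=3 -> substrate=0 bound=3 product=0
t=1: arr=3 -> substrate=2 bound=4 product=0
t=2: arr=1 -> substrate=0 bound=4 product=3
t=3: arr=3 -> substrate=2 bound=4 product=4
t=4: arr=3 -> substrate=2 bound=4 product=7
t=5: arr=3 -> substrate=4 bound=4 product=8
t=6: arr=0 -> substrate=1 bound=4 product=11
t=7: arr=0 -> substrate=0 bound=4 product=12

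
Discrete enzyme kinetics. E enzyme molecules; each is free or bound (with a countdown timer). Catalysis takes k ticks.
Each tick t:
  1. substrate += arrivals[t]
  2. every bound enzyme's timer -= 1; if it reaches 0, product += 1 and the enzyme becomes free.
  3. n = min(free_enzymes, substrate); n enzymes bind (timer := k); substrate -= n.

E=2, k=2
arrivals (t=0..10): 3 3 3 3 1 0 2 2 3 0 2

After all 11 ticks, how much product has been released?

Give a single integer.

Answer: 10

Derivation:
t=0: arr=3 -> substrate=1 bound=2 product=0
t=1: arr=3 -> substrate=4 bound=2 product=0
t=2: arr=3 -> substrate=5 bound=2 product=2
t=3: arr=3 -> substrate=8 bound=2 product=2
t=4: arr=1 -> substrate=7 bound=2 product=4
t=5: arr=0 -> substrate=7 bound=2 product=4
t=6: arr=2 -> substrate=7 bound=2 product=6
t=7: arr=2 -> substrate=9 bound=2 product=6
t=8: arr=3 -> substrate=10 bound=2 product=8
t=9: arr=0 -> substrate=10 bound=2 product=8
t=10: arr=2 -> substrate=10 bound=2 product=10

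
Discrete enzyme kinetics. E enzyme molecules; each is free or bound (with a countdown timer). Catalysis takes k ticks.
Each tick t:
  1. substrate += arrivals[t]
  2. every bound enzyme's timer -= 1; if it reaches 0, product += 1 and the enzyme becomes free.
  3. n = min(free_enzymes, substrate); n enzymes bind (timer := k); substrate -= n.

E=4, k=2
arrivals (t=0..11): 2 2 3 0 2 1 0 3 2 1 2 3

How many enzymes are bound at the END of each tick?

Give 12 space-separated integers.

t=0: arr=2 -> substrate=0 bound=2 product=0
t=1: arr=2 -> substrate=0 bound=4 product=0
t=2: arr=3 -> substrate=1 bound=4 product=2
t=3: arr=0 -> substrate=0 bound=3 product=4
t=4: arr=2 -> substrate=0 bound=3 product=6
t=5: arr=1 -> substrate=0 bound=3 product=7
t=6: arr=0 -> substrate=0 bound=1 product=9
t=7: arr=3 -> substrate=0 bound=3 product=10
t=8: arr=2 -> substrate=1 bound=4 product=10
t=9: arr=1 -> substrate=0 bound=3 product=13
t=10: arr=2 -> substrate=0 bound=4 product=14
t=11: arr=3 -> substrate=1 bound=4 product=16

Answer: 2 4 4 3 3 3 1 3 4 3 4 4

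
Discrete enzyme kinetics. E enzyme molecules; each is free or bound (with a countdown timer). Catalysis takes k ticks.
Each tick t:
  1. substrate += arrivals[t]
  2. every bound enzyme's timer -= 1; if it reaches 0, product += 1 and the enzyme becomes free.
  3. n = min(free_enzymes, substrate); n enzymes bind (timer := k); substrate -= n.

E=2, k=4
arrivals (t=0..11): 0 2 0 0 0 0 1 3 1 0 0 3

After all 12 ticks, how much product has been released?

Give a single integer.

Answer: 4

Derivation:
t=0: arr=0 -> substrate=0 bound=0 product=0
t=1: arr=2 -> substrate=0 bound=2 product=0
t=2: arr=0 -> substrate=0 bound=2 product=0
t=3: arr=0 -> substrate=0 bound=2 product=0
t=4: arr=0 -> substrate=0 bound=2 product=0
t=5: arr=0 -> substrate=0 bound=0 product=2
t=6: arr=1 -> substrate=0 bound=1 product=2
t=7: arr=3 -> substrate=2 bound=2 product=2
t=8: arr=1 -> substrate=3 bound=2 product=2
t=9: arr=0 -> substrate=3 bound=2 product=2
t=10: arr=0 -> substrate=2 bound=2 product=3
t=11: arr=3 -> substrate=4 bound=2 product=4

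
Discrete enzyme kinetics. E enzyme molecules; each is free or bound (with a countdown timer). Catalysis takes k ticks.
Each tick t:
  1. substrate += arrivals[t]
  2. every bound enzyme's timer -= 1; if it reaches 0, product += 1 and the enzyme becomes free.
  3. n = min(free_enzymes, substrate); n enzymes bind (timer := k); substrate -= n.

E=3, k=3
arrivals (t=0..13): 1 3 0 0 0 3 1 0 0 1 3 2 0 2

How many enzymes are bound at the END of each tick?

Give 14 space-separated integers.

Answer: 1 3 3 3 1 3 3 3 2 2 3 3 3 3

Derivation:
t=0: arr=1 -> substrate=0 bound=1 product=0
t=1: arr=3 -> substrate=1 bound=3 product=0
t=2: arr=0 -> substrate=1 bound=3 product=0
t=3: arr=0 -> substrate=0 bound=3 product=1
t=4: arr=0 -> substrate=0 bound=1 product=3
t=5: arr=3 -> substrate=1 bound=3 product=3
t=6: arr=1 -> substrate=1 bound=3 product=4
t=7: arr=0 -> substrate=1 bound=3 product=4
t=8: arr=0 -> substrate=0 bound=2 product=6
t=9: arr=1 -> substrate=0 bound=2 product=7
t=10: arr=3 -> substrate=2 bound=3 product=7
t=11: arr=2 -> substrate=3 bound=3 product=8
t=12: arr=0 -> substrate=2 bound=3 product=9
t=13: arr=2 -> substrate=3 bound=3 product=10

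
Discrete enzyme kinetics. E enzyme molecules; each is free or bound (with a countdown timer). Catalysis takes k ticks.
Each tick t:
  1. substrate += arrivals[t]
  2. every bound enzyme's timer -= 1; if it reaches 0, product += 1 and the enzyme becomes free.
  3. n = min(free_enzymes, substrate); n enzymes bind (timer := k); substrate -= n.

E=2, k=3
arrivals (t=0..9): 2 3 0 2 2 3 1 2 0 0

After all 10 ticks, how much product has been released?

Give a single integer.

t=0: arr=2 -> substrate=0 bound=2 product=0
t=1: arr=3 -> substrate=3 bound=2 product=0
t=2: arr=0 -> substrate=3 bound=2 product=0
t=3: arr=2 -> substrate=3 bound=2 product=2
t=4: arr=2 -> substrate=5 bound=2 product=2
t=5: arr=3 -> substrate=8 bound=2 product=2
t=6: arr=1 -> substrate=7 bound=2 product=4
t=7: arr=2 -> substrate=9 bound=2 product=4
t=8: arr=0 -> substrate=9 bound=2 product=4
t=9: arr=0 -> substrate=7 bound=2 product=6

Answer: 6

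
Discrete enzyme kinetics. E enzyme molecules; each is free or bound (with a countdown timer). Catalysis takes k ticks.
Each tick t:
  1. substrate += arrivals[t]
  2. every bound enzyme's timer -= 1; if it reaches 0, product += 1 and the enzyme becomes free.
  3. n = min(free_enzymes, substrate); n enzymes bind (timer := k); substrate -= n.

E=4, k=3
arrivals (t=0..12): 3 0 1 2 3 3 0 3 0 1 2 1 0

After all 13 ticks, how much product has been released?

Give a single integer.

Answer: 14

Derivation:
t=0: arr=3 -> substrate=0 bound=3 product=0
t=1: arr=0 -> substrate=0 bound=3 product=0
t=2: arr=1 -> substrate=0 bound=4 product=0
t=3: arr=2 -> substrate=0 bound=3 product=3
t=4: arr=3 -> substrate=2 bound=4 product=3
t=5: arr=3 -> substrate=4 bound=4 product=4
t=6: arr=0 -> substrate=2 bound=4 product=6
t=7: arr=3 -> substrate=4 bound=4 product=7
t=8: arr=0 -> substrate=3 bound=4 product=8
t=9: arr=1 -> substrate=2 bound=4 product=10
t=10: arr=2 -> substrate=3 bound=4 product=11
t=11: arr=1 -> substrate=3 bound=4 product=12
t=12: arr=0 -> substrate=1 bound=4 product=14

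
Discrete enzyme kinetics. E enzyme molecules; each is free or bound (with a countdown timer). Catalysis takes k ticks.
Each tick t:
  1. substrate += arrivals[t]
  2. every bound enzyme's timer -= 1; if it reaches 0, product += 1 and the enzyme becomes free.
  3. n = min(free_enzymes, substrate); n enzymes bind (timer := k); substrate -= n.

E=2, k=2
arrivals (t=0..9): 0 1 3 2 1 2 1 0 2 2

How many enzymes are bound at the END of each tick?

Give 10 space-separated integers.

Answer: 0 1 2 2 2 2 2 2 2 2

Derivation:
t=0: arr=0 -> substrate=0 bound=0 product=0
t=1: arr=1 -> substrate=0 bound=1 product=0
t=2: arr=3 -> substrate=2 bound=2 product=0
t=3: arr=2 -> substrate=3 bound=2 product=1
t=4: arr=1 -> substrate=3 bound=2 product=2
t=5: arr=2 -> substrate=4 bound=2 product=3
t=6: arr=1 -> substrate=4 bound=2 product=4
t=7: arr=0 -> substrate=3 bound=2 product=5
t=8: arr=2 -> substrate=4 bound=2 product=6
t=9: arr=2 -> substrate=5 bound=2 product=7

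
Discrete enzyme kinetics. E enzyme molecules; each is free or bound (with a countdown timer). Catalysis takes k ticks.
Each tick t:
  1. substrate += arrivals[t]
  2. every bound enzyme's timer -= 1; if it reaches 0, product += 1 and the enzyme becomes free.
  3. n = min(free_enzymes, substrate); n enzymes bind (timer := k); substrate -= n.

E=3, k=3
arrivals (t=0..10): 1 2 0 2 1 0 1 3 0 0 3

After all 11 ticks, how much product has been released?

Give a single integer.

Answer: 9

Derivation:
t=0: arr=1 -> substrate=0 bound=1 product=0
t=1: arr=2 -> substrate=0 bound=3 product=0
t=2: arr=0 -> substrate=0 bound=3 product=0
t=3: arr=2 -> substrate=1 bound=3 product=1
t=4: arr=1 -> substrate=0 bound=3 product=3
t=5: arr=0 -> substrate=0 bound=3 product=3
t=6: arr=1 -> substrate=0 bound=3 product=4
t=7: arr=3 -> substrate=1 bound=3 product=6
t=8: arr=0 -> substrate=1 bound=3 product=6
t=9: arr=0 -> substrate=0 bound=3 product=7
t=10: arr=3 -> substrate=1 bound=3 product=9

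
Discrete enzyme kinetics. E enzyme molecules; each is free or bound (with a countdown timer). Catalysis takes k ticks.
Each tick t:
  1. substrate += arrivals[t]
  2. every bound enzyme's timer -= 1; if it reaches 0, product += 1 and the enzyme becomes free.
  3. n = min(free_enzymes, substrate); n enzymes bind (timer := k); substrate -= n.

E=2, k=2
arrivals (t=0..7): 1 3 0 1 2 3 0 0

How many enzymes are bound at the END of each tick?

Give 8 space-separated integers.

Answer: 1 2 2 2 2 2 2 2

Derivation:
t=0: arr=1 -> substrate=0 bound=1 product=0
t=1: arr=3 -> substrate=2 bound=2 product=0
t=2: arr=0 -> substrate=1 bound=2 product=1
t=3: arr=1 -> substrate=1 bound=2 product=2
t=4: arr=2 -> substrate=2 bound=2 product=3
t=5: arr=3 -> substrate=4 bound=2 product=4
t=6: arr=0 -> substrate=3 bound=2 product=5
t=7: arr=0 -> substrate=2 bound=2 product=6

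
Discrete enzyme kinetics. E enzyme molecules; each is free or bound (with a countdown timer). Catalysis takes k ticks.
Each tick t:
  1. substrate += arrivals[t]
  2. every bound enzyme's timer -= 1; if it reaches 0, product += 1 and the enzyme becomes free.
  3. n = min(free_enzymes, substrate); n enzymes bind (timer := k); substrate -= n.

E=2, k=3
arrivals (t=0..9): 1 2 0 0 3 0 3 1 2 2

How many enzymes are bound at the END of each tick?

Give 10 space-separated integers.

t=0: arr=1 -> substrate=0 bound=1 product=0
t=1: arr=2 -> substrate=1 bound=2 product=0
t=2: arr=0 -> substrate=1 bound=2 product=0
t=3: arr=0 -> substrate=0 bound=2 product=1
t=4: arr=3 -> substrate=2 bound=2 product=2
t=5: arr=0 -> substrate=2 bound=2 product=2
t=6: arr=3 -> substrate=4 bound=2 product=3
t=7: arr=1 -> substrate=4 bound=2 product=4
t=8: arr=2 -> substrate=6 bound=2 product=4
t=9: arr=2 -> substrate=7 bound=2 product=5

Answer: 1 2 2 2 2 2 2 2 2 2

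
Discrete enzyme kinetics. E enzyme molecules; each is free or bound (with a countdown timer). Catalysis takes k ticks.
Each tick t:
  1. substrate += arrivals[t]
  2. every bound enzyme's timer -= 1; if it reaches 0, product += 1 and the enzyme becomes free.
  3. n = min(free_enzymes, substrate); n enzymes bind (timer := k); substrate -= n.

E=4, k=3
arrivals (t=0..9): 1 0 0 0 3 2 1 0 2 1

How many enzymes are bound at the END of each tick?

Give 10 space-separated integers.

t=0: arr=1 -> substrate=0 bound=1 product=0
t=1: arr=0 -> substrate=0 bound=1 product=0
t=2: arr=0 -> substrate=0 bound=1 product=0
t=3: arr=0 -> substrate=0 bound=0 product=1
t=4: arr=3 -> substrate=0 bound=3 product=1
t=5: arr=2 -> substrate=1 bound=4 product=1
t=6: arr=1 -> substrate=2 bound=4 product=1
t=7: arr=0 -> substrate=0 bound=3 product=4
t=8: arr=2 -> substrate=0 bound=4 product=5
t=9: arr=1 -> substrate=1 bound=4 product=5

Answer: 1 1 1 0 3 4 4 3 4 4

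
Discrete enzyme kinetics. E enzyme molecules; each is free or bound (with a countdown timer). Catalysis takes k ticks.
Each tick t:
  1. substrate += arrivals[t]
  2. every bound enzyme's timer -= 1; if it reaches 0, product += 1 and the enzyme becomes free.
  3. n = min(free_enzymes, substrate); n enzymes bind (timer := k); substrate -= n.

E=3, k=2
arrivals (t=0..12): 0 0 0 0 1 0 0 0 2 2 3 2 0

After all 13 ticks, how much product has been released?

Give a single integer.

t=0: arr=0 -> substrate=0 bound=0 product=0
t=1: arr=0 -> substrate=0 bound=0 product=0
t=2: arr=0 -> substrate=0 bound=0 product=0
t=3: arr=0 -> substrate=0 bound=0 product=0
t=4: arr=1 -> substrate=0 bound=1 product=0
t=5: arr=0 -> substrate=0 bound=1 product=0
t=6: arr=0 -> substrate=0 bound=0 product=1
t=7: arr=0 -> substrate=0 bound=0 product=1
t=8: arr=2 -> substrate=0 bound=2 product=1
t=9: arr=2 -> substrate=1 bound=3 product=1
t=10: arr=3 -> substrate=2 bound=3 product=3
t=11: arr=2 -> substrate=3 bound=3 product=4
t=12: arr=0 -> substrate=1 bound=3 product=6

Answer: 6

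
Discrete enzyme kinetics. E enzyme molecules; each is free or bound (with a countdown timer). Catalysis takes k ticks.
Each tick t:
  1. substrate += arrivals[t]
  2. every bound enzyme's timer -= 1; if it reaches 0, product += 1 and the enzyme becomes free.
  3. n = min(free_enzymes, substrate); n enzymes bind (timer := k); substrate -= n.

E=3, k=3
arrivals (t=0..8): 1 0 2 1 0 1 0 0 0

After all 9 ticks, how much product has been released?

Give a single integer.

t=0: arr=1 -> substrate=0 bound=1 product=0
t=1: arr=0 -> substrate=0 bound=1 product=0
t=2: arr=2 -> substrate=0 bound=3 product=0
t=3: arr=1 -> substrate=0 bound=3 product=1
t=4: arr=0 -> substrate=0 bound=3 product=1
t=5: arr=1 -> substrate=0 bound=2 product=3
t=6: arr=0 -> substrate=0 bound=1 product=4
t=7: arr=0 -> substrate=0 bound=1 product=4
t=8: arr=0 -> substrate=0 bound=0 product=5

Answer: 5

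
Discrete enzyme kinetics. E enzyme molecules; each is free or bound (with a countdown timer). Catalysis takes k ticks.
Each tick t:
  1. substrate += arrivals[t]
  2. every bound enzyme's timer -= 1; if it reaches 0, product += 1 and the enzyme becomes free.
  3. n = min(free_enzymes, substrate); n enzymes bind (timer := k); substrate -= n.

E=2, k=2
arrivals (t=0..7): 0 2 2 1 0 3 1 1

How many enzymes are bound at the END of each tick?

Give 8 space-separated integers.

Answer: 0 2 2 2 2 2 2 2

Derivation:
t=0: arr=0 -> substrate=0 bound=0 product=0
t=1: arr=2 -> substrate=0 bound=2 product=0
t=2: arr=2 -> substrate=2 bound=2 product=0
t=3: arr=1 -> substrate=1 bound=2 product=2
t=4: arr=0 -> substrate=1 bound=2 product=2
t=5: arr=3 -> substrate=2 bound=2 product=4
t=6: arr=1 -> substrate=3 bound=2 product=4
t=7: arr=1 -> substrate=2 bound=2 product=6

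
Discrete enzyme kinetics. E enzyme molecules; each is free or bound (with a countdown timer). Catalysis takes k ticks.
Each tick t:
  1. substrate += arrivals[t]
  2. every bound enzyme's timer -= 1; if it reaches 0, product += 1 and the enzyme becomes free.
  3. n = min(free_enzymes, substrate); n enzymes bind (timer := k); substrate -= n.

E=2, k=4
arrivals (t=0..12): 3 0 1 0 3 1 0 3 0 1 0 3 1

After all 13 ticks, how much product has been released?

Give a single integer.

t=0: arr=3 -> substrate=1 bound=2 product=0
t=1: arr=0 -> substrate=1 bound=2 product=0
t=2: arr=1 -> substrate=2 bound=2 product=0
t=3: arr=0 -> substrate=2 bound=2 product=0
t=4: arr=3 -> substrate=3 bound=2 product=2
t=5: arr=1 -> substrate=4 bound=2 product=2
t=6: arr=0 -> substrate=4 bound=2 product=2
t=7: arr=3 -> substrate=7 bound=2 product=2
t=8: arr=0 -> substrate=5 bound=2 product=4
t=9: arr=1 -> substrate=6 bound=2 product=4
t=10: arr=0 -> substrate=6 bound=2 product=4
t=11: arr=3 -> substrate=9 bound=2 product=4
t=12: arr=1 -> substrate=8 bound=2 product=6

Answer: 6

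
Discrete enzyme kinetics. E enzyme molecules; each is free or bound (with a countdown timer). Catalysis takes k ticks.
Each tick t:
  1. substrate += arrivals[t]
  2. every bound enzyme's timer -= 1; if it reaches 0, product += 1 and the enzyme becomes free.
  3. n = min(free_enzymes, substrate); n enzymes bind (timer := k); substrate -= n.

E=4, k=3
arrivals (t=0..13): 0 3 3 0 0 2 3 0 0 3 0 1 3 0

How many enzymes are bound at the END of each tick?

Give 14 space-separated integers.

t=0: arr=0 -> substrate=0 bound=0 product=0
t=1: arr=3 -> substrate=0 bound=3 product=0
t=2: arr=3 -> substrate=2 bound=4 product=0
t=3: arr=0 -> substrate=2 bound=4 product=0
t=4: arr=0 -> substrate=0 bound=3 product=3
t=5: arr=2 -> substrate=0 bound=4 product=4
t=6: arr=3 -> substrate=3 bound=4 product=4
t=7: arr=0 -> substrate=1 bound=4 product=6
t=8: arr=0 -> substrate=0 bound=3 product=8
t=9: arr=3 -> substrate=2 bound=4 product=8
t=10: arr=0 -> substrate=0 bound=4 product=10
t=11: arr=1 -> substrate=0 bound=4 product=11
t=12: arr=3 -> substrate=2 bound=4 product=12
t=13: arr=0 -> substrate=0 bound=4 product=14

Answer: 0 3 4 4 3 4 4 4 3 4 4 4 4 4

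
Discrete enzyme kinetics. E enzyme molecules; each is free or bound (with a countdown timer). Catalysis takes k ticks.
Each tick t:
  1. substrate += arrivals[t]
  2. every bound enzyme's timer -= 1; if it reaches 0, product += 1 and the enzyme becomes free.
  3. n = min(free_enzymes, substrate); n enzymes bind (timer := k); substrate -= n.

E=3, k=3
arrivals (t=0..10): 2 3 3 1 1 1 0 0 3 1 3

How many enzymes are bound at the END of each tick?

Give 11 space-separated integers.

t=0: arr=2 -> substrate=0 bound=2 product=0
t=1: arr=3 -> substrate=2 bound=3 product=0
t=2: arr=3 -> substrate=5 bound=3 product=0
t=3: arr=1 -> substrate=4 bound=3 product=2
t=4: arr=1 -> substrate=4 bound=3 product=3
t=5: arr=1 -> substrate=5 bound=3 product=3
t=6: arr=0 -> substrate=3 bound=3 product=5
t=7: arr=0 -> substrate=2 bound=3 product=6
t=8: arr=3 -> substrate=5 bound=3 product=6
t=9: arr=1 -> substrate=4 bound=3 product=8
t=10: arr=3 -> substrate=6 bound=3 product=9

Answer: 2 3 3 3 3 3 3 3 3 3 3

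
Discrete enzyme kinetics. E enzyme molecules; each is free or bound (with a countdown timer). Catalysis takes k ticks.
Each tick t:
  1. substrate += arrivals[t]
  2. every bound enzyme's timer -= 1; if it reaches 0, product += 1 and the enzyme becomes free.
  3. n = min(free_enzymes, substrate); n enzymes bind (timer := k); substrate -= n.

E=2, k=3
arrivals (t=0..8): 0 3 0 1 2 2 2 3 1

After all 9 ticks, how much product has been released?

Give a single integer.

t=0: arr=0 -> substrate=0 bound=0 product=0
t=1: arr=3 -> substrate=1 bound=2 product=0
t=2: arr=0 -> substrate=1 bound=2 product=0
t=3: arr=1 -> substrate=2 bound=2 product=0
t=4: arr=2 -> substrate=2 bound=2 product=2
t=5: arr=2 -> substrate=4 bound=2 product=2
t=6: arr=2 -> substrate=6 bound=2 product=2
t=7: arr=3 -> substrate=7 bound=2 product=4
t=8: arr=1 -> substrate=8 bound=2 product=4

Answer: 4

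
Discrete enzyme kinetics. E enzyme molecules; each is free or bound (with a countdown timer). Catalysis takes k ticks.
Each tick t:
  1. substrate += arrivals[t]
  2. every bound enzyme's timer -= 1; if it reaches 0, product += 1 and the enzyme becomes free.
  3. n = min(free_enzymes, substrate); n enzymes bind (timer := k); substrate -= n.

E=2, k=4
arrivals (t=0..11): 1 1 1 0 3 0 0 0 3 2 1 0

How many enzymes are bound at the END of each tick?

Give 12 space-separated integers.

Answer: 1 2 2 2 2 2 2 2 2 2 2 2

Derivation:
t=0: arr=1 -> substrate=0 bound=1 product=0
t=1: arr=1 -> substrate=0 bound=2 product=0
t=2: arr=1 -> substrate=1 bound=2 product=0
t=3: arr=0 -> substrate=1 bound=2 product=0
t=4: arr=3 -> substrate=3 bound=2 product=1
t=5: arr=0 -> substrate=2 bound=2 product=2
t=6: arr=0 -> substrate=2 bound=2 product=2
t=7: arr=0 -> substrate=2 bound=2 product=2
t=8: arr=3 -> substrate=4 bound=2 product=3
t=9: arr=2 -> substrate=5 bound=2 product=4
t=10: arr=1 -> substrate=6 bound=2 product=4
t=11: arr=0 -> substrate=6 bound=2 product=4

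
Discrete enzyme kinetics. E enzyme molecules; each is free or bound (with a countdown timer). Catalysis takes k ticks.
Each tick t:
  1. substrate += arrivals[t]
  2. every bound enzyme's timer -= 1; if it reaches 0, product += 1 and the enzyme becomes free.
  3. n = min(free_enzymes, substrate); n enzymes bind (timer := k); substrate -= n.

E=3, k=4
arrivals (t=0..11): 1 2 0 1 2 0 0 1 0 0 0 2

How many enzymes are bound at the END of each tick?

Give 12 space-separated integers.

t=0: arr=1 -> substrate=0 bound=1 product=0
t=1: arr=2 -> substrate=0 bound=3 product=0
t=2: arr=0 -> substrate=0 bound=3 product=0
t=3: arr=1 -> substrate=1 bound=3 product=0
t=4: arr=2 -> substrate=2 bound=3 product=1
t=5: arr=0 -> substrate=0 bound=3 product=3
t=6: arr=0 -> substrate=0 bound=3 product=3
t=7: arr=1 -> substrate=1 bound=3 product=3
t=8: arr=0 -> substrate=0 bound=3 product=4
t=9: arr=0 -> substrate=0 bound=1 product=6
t=10: arr=0 -> substrate=0 bound=1 product=6
t=11: arr=2 -> substrate=0 bound=3 product=6

Answer: 1 3 3 3 3 3 3 3 3 1 1 3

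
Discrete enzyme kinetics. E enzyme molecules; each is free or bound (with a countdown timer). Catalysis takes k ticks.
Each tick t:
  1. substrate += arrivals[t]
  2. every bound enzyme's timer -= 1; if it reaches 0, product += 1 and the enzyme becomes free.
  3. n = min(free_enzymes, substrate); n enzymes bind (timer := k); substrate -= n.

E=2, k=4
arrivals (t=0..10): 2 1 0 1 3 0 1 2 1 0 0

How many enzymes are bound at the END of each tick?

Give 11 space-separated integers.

Answer: 2 2 2 2 2 2 2 2 2 2 2

Derivation:
t=0: arr=2 -> substrate=0 bound=2 product=0
t=1: arr=1 -> substrate=1 bound=2 product=0
t=2: arr=0 -> substrate=1 bound=2 product=0
t=3: arr=1 -> substrate=2 bound=2 product=0
t=4: arr=3 -> substrate=3 bound=2 product=2
t=5: arr=0 -> substrate=3 bound=2 product=2
t=6: arr=1 -> substrate=4 bound=2 product=2
t=7: arr=2 -> substrate=6 bound=2 product=2
t=8: arr=1 -> substrate=5 bound=2 product=4
t=9: arr=0 -> substrate=5 bound=2 product=4
t=10: arr=0 -> substrate=5 bound=2 product=4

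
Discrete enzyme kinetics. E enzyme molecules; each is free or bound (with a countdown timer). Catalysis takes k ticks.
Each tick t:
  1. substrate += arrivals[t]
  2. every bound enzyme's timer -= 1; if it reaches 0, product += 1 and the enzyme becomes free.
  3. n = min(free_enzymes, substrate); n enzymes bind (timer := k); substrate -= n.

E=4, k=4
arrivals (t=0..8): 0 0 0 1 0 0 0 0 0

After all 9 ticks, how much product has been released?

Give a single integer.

t=0: arr=0 -> substrate=0 bound=0 product=0
t=1: arr=0 -> substrate=0 bound=0 product=0
t=2: arr=0 -> substrate=0 bound=0 product=0
t=3: arr=1 -> substrate=0 bound=1 product=0
t=4: arr=0 -> substrate=0 bound=1 product=0
t=5: arr=0 -> substrate=0 bound=1 product=0
t=6: arr=0 -> substrate=0 bound=1 product=0
t=7: arr=0 -> substrate=0 bound=0 product=1
t=8: arr=0 -> substrate=0 bound=0 product=1

Answer: 1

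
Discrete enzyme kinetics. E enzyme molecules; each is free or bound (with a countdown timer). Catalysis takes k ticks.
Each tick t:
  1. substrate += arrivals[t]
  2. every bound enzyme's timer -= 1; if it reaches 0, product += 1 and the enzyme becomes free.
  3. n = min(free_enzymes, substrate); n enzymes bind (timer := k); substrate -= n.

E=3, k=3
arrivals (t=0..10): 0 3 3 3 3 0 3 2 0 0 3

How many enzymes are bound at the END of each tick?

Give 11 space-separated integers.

Answer: 0 3 3 3 3 3 3 3 3 3 3

Derivation:
t=0: arr=0 -> substrate=0 bound=0 product=0
t=1: arr=3 -> substrate=0 bound=3 product=0
t=2: arr=3 -> substrate=3 bound=3 product=0
t=3: arr=3 -> substrate=6 bound=3 product=0
t=4: arr=3 -> substrate=6 bound=3 product=3
t=5: arr=0 -> substrate=6 bound=3 product=3
t=6: arr=3 -> substrate=9 bound=3 product=3
t=7: arr=2 -> substrate=8 bound=3 product=6
t=8: arr=0 -> substrate=8 bound=3 product=6
t=9: arr=0 -> substrate=8 bound=3 product=6
t=10: arr=3 -> substrate=8 bound=3 product=9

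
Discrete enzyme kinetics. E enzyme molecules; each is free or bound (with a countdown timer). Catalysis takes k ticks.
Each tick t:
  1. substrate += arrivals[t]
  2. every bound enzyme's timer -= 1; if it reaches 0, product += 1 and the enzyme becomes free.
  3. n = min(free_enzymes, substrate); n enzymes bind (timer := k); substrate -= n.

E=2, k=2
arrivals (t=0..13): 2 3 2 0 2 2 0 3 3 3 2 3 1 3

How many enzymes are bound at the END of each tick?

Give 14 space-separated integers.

t=0: arr=2 -> substrate=0 bound=2 product=0
t=1: arr=3 -> substrate=3 bound=2 product=0
t=2: arr=2 -> substrate=3 bound=2 product=2
t=3: arr=0 -> substrate=3 bound=2 product=2
t=4: arr=2 -> substrate=3 bound=2 product=4
t=5: arr=2 -> substrate=5 bound=2 product=4
t=6: arr=0 -> substrate=3 bound=2 product=6
t=7: arr=3 -> substrate=6 bound=2 product=6
t=8: arr=3 -> substrate=7 bound=2 product=8
t=9: arr=3 -> substrate=10 bound=2 product=8
t=10: arr=2 -> substrate=10 bound=2 product=10
t=11: arr=3 -> substrate=13 bound=2 product=10
t=12: arr=1 -> substrate=12 bound=2 product=12
t=13: arr=3 -> substrate=15 bound=2 product=12

Answer: 2 2 2 2 2 2 2 2 2 2 2 2 2 2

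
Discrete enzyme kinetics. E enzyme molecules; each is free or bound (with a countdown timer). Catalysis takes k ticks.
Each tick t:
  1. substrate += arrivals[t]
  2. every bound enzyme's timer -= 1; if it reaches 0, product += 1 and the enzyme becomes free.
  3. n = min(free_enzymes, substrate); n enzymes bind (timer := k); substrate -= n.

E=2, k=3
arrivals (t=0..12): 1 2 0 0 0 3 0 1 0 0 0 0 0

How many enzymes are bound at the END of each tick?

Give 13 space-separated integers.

t=0: arr=1 -> substrate=0 bound=1 product=0
t=1: arr=2 -> substrate=1 bound=2 product=0
t=2: arr=0 -> substrate=1 bound=2 product=0
t=3: arr=0 -> substrate=0 bound=2 product=1
t=4: arr=0 -> substrate=0 bound=1 product=2
t=5: arr=3 -> substrate=2 bound=2 product=2
t=6: arr=0 -> substrate=1 bound=2 product=3
t=7: arr=1 -> substrate=2 bound=2 product=3
t=8: arr=0 -> substrate=1 bound=2 product=4
t=9: arr=0 -> substrate=0 bound=2 product=5
t=10: arr=0 -> substrate=0 bound=2 product=5
t=11: arr=0 -> substrate=0 bound=1 product=6
t=12: arr=0 -> substrate=0 bound=0 product=7

Answer: 1 2 2 2 1 2 2 2 2 2 2 1 0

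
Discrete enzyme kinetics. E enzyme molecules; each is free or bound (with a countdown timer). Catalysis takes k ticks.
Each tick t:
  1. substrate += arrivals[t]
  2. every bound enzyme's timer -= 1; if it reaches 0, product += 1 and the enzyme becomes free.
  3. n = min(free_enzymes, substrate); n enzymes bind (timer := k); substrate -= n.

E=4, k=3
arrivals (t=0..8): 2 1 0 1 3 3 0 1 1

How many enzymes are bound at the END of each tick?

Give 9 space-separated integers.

Answer: 2 3 3 2 4 4 4 4 4

Derivation:
t=0: arr=2 -> substrate=0 bound=2 product=0
t=1: arr=1 -> substrate=0 bound=3 product=0
t=2: arr=0 -> substrate=0 bound=3 product=0
t=3: arr=1 -> substrate=0 bound=2 product=2
t=4: arr=3 -> substrate=0 bound=4 product=3
t=5: arr=3 -> substrate=3 bound=4 product=3
t=6: arr=0 -> substrate=2 bound=4 product=4
t=7: arr=1 -> substrate=0 bound=4 product=7
t=8: arr=1 -> substrate=1 bound=4 product=7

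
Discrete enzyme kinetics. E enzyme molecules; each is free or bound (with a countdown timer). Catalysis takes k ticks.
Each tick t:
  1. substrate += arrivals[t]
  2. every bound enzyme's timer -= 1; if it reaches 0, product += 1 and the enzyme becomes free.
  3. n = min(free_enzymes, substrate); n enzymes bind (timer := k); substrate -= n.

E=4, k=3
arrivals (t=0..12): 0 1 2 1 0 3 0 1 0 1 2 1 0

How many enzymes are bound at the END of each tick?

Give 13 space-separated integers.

t=0: arr=0 -> substrate=0 bound=0 product=0
t=1: arr=1 -> substrate=0 bound=1 product=0
t=2: arr=2 -> substrate=0 bound=3 product=0
t=3: arr=1 -> substrate=0 bound=4 product=0
t=4: arr=0 -> substrate=0 bound=3 product=1
t=5: arr=3 -> substrate=0 bound=4 product=3
t=6: arr=0 -> substrate=0 bound=3 product=4
t=7: arr=1 -> substrate=0 bound=4 product=4
t=8: arr=0 -> substrate=0 bound=1 product=7
t=9: arr=1 -> substrate=0 bound=2 product=7
t=10: arr=2 -> substrate=0 bound=3 product=8
t=11: arr=1 -> substrate=0 bound=4 product=8
t=12: arr=0 -> substrate=0 bound=3 product=9

Answer: 0 1 3 4 3 4 3 4 1 2 3 4 3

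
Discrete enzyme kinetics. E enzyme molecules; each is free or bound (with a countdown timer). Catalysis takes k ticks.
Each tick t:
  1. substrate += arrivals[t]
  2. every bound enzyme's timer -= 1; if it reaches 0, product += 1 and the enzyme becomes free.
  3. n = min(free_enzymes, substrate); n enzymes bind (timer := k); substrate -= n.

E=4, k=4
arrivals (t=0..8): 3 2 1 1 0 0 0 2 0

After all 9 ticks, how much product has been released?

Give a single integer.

Answer: 7

Derivation:
t=0: arr=3 -> substrate=0 bound=3 product=0
t=1: arr=2 -> substrate=1 bound=4 product=0
t=2: arr=1 -> substrate=2 bound=4 product=0
t=3: arr=1 -> substrate=3 bound=4 product=0
t=4: arr=0 -> substrate=0 bound=4 product=3
t=5: arr=0 -> substrate=0 bound=3 product=4
t=6: arr=0 -> substrate=0 bound=3 product=4
t=7: arr=2 -> substrate=1 bound=4 product=4
t=8: arr=0 -> substrate=0 bound=2 product=7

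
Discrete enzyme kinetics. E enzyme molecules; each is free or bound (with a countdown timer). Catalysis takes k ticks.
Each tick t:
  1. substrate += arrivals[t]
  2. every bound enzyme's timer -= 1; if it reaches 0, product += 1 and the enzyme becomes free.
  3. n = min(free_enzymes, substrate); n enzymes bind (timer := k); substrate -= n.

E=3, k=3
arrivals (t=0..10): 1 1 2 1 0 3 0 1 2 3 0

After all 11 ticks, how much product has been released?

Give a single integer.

Answer: 8

Derivation:
t=0: arr=1 -> substrate=0 bound=1 product=0
t=1: arr=1 -> substrate=0 bound=2 product=0
t=2: arr=2 -> substrate=1 bound=3 product=0
t=3: arr=1 -> substrate=1 bound=3 product=1
t=4: arr=0 -> substrate=0 bound=3 product=2
t=5: arr=3 -> substrate=2 bound=3 product=3
t=6: arr=0 -> substrate=1 bound=3 product=4
t=7: arr=1 -> substrate=1 bound=3 product=5
t=8: arr=2 -> substrate=2 bound=3 product=6
t=9: arr=3 -> substrate=4 bound=3 product=7
t=10: arr=0 -> substrate=3 bound=3 product=8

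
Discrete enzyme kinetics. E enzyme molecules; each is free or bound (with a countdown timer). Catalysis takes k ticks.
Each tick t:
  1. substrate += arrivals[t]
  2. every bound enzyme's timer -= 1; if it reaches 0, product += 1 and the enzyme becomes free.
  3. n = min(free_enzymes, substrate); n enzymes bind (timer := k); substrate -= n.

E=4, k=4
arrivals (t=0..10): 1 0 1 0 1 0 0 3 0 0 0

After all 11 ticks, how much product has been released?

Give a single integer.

Answer: 3

Derivation:
t=0: arr=1 -> substrate=0 bound=1 product=0
t=1: arr=0 -> substrate=0 bound=1 product=0
t=2: arr=1 -> substrate=0 bound=2 product=0
t=3: arr=0 -> substrate=0 bound=2 product=0
t=4: arr=1 -> substrate=0 bound=2 product=1
t=5: arr=0 -> substrate=0 bound=2 product=1
t=6: arr=0 -> substrate=0 bound=1 product=2
t=7: arr=3 -> substrate=0 bound=4 product=2
t=8: arr=0 -> substrate=0 bound=3 product=3
t=9: arr=0 -> substrate=0 bound=3 product=3
t=10: arr=0 -> substrate=0 bound=3 product=3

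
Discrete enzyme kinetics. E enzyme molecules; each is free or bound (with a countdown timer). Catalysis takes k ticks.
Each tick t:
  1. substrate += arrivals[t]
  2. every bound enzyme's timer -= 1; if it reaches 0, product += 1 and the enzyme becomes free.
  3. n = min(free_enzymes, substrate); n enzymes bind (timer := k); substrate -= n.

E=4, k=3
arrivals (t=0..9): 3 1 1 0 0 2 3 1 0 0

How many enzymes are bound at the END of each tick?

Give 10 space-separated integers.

t=0: arr=3 -> substrate=0 bound=3 product=0
t=1: arr=1 -> substrate=0 bound=4 product=0
t=2: arr=1 -> substrate=1 bound=4 product=0
t=3: arr=0 -> substrate=0 bound=2 product=3
t=4: arr=0 -> substrate=0 bound=1 product=4
t=5: arr=2 -> substrate=0 bound=3 product=4
t=6: arr=3 -> substrate=1 bound=4 product=5
t=7: arr=1 -> substrate=2 bound=4 product=5
t=8: arr=0 -> substrate=0 bound=4 product=7
t=9: arr=0 -> substrate=0 bound=2 product=9

Answer: 3 4 4 2 1 3 4 4 4 2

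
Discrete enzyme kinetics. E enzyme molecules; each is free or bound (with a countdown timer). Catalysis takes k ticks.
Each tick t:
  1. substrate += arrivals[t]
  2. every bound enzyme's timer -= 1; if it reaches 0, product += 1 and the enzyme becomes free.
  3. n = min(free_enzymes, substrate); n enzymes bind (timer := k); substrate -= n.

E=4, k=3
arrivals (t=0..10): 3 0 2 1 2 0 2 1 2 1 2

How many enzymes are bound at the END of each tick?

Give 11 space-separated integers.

Answer: 3 3 4 3 4 4 4 4 4 4 4

Derivation:
t=0: arr=3 -> substrate=0 bound=3 product=0
t=1: arr=0 -> substrate=0 bound=3 product=0
t=2: arr=2 -> substrate=1 bound=4 product=0
t=3: arr=1 -> substrate=0 bound=3 product=3
t=4: arr=2 -> substrate=1 bound=4 product=3
t=5: arr=0 -> substrate=0 bound=4 product=4
t=6: arr=2 -> substrate=0 bound=4 product=6
t=7: arr=1 -> substrate=0 bound=4 product=7
t=8: arr=2 -> substrate=1 bound=4 product=8
t=9: arr=1 -> substrate=0 bound=4 product=10
t=10: arr=2 -> substrate=1 bound=4 product=11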